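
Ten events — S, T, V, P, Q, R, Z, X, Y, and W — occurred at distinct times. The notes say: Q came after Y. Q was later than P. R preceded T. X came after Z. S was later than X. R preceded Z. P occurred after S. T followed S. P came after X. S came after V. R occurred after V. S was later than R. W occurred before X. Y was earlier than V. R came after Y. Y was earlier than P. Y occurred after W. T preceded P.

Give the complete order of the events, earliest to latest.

The constraints fix every adjacent pair, so only one ordering works:
W → Y → V → R → Z → X → S → T → P → Q.

W, Y, V, R, Z, X, S, T, P, Q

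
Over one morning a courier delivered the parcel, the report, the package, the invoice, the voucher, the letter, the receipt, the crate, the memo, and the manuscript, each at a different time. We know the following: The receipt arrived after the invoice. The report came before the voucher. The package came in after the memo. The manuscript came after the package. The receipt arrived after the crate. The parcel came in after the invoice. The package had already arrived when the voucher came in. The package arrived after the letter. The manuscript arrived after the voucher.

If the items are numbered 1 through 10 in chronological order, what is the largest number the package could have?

8

The package must come before the manuscript and the voucher — 2 items forced after it.
Everything else can be placed before the package in some valid order, so the package can sit as late as position 10 − 2 = 8.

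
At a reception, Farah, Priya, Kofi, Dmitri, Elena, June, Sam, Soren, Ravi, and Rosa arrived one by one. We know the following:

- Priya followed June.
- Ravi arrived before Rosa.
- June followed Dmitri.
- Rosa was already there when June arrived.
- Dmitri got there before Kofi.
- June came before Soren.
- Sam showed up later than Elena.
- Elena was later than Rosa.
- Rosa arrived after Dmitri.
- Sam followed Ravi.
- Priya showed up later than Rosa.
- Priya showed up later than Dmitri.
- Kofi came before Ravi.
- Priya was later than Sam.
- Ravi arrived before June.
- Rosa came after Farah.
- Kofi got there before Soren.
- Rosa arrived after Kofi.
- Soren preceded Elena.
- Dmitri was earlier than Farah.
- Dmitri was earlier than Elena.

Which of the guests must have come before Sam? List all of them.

Directly stated before Sam: Elena and Ravi.
Dmitri reaches Sam via Dmitri → Elena → Sam.
Farah reaches Sam via Farah → Rosa → Elena → Sam.
June reaches Sam via June → Soren → Elena → Sam.
Likewise Kofi, Rosa, and Soren each reach Sam by chaining the stated constraints.
No chain forces Priya ahead of Sam.

Dmitri, Elena, Farah, June, Kofi, Ravi, Rosa, Soren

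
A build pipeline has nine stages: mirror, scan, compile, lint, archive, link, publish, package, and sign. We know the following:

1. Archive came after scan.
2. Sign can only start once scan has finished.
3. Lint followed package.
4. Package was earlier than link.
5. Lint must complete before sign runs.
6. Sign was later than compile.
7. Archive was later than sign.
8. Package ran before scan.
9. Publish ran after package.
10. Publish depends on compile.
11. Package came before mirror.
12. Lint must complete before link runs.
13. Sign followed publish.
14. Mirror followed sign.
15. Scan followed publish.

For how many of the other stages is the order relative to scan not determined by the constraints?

2

Forced before scan: compile, package, and publish; forced after scan: archive, mirror, and sign.
That leaves link and lint with no forced order relative to scan — 2.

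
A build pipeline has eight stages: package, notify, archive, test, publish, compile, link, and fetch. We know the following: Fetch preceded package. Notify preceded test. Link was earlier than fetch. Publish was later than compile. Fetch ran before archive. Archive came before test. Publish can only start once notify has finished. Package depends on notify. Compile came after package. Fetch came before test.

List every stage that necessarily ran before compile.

fetch, link, notify, package

Directly stated before compile: package.
Fetch reaches compile via fetch → package → compile.
Link reaches compile via link → fetch → package → compile.
Notify reaches compile via notify → package → compile.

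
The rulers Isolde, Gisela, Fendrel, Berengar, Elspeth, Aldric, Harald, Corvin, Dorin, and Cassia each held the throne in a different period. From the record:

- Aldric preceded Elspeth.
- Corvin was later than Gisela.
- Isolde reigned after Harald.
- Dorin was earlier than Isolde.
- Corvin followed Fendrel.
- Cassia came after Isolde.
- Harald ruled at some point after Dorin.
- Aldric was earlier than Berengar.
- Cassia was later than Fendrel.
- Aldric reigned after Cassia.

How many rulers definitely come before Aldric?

Directly stated before Aldric: Cassia.
Dorin reaches Aldric via Dorin → Isolde → Cassia → Aldric.
Fendrel reaches Aldric via Fendrel → Cassia → Aldric.
Harald reaches Aldric via Harald → Isolde → Cassia → Aldric.
Likewise Isolde reaches Aldric by chaining the stated constraints.
No chain forces Gisela (or any of the others) ahead of Aldric.
That's Cassia, Dorin, Fendrel, Harald, and Isolde — 5 in all.

5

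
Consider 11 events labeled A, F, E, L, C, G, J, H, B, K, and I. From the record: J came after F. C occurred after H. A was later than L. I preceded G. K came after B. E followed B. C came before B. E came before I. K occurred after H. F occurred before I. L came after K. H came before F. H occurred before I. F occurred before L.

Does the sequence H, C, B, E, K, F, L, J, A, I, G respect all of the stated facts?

Check each stated constraint against the proposed order — e.g. E is ahead of I; H is ahead of I. Every pair is in the required order; nothing is violated.

yes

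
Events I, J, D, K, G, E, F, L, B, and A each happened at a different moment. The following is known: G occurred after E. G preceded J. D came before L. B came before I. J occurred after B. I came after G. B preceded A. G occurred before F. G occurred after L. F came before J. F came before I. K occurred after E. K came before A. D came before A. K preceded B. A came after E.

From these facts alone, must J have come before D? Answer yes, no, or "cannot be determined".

no

Tracing the constraints gives D → L → G → J, so D must come before J.
That means J cannot be before D.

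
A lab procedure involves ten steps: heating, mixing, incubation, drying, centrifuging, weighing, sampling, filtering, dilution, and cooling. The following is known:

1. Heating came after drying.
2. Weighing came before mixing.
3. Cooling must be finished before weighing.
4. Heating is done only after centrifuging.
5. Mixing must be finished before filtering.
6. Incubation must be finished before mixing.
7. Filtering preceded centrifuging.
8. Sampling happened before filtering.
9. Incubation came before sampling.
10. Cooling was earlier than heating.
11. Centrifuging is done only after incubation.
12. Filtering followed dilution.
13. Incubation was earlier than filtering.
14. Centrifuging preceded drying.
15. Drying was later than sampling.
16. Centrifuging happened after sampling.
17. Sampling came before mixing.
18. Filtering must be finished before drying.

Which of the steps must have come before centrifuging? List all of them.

cooling, dilution, filtering, incubation, mixing, sampling, weighing

Directly stated before centrifuging: filtering, incubation, and sampling.
Cooling reaches centrifuging via cooling → weighing → mixing → filtering → centrifuging.
Dilution reaches centrifuging via dilution → filtering → centrifuging.
Mixing reaches centrifuging via mixing → filtering → centrifuging.
Likewise weighing reaches centrifuging by chaining the stated constraints.
No chain forces drying (or any of the others) ahead of centrifuging.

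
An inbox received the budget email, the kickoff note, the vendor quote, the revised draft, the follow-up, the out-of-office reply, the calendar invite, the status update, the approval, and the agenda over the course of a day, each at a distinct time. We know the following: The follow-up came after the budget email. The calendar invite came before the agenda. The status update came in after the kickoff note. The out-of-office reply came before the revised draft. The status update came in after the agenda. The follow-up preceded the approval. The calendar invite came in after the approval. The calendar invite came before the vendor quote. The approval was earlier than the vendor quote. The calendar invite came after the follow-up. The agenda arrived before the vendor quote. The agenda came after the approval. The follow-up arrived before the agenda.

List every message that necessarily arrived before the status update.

the agenda, the approval, the budget email, the calendar invite, the follow-up, the kickoff note

Directly stated before the status update: the agenda and the kickoff note.
The approval reaches the status update via the approval → the agenda → the status update.
The budget email reaches the status update via the budget email → the follow-up → the agenda → the status update.
The calendar invite reaches the status update via the calendar invite → the agenda → the status update.
Likewise the follow-up reaches the status update by chaining the stated constraints.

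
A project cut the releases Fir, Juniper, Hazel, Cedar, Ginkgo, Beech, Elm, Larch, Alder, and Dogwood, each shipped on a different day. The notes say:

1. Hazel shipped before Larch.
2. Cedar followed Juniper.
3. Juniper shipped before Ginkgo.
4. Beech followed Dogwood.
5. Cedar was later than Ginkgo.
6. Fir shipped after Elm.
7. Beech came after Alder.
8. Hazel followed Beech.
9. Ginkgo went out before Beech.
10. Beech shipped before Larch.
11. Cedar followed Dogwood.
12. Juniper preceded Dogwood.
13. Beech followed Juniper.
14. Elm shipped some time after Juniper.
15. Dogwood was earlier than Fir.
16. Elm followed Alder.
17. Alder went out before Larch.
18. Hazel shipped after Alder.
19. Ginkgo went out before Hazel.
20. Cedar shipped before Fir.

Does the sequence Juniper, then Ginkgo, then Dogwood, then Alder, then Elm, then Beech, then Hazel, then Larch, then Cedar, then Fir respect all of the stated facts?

Check each stated constraint against the proposed order — e.g. Ginkgo is ahead of Cedar; Juniper is ahead of Cedar. Every pair is in the required order; nothing is violated.

yes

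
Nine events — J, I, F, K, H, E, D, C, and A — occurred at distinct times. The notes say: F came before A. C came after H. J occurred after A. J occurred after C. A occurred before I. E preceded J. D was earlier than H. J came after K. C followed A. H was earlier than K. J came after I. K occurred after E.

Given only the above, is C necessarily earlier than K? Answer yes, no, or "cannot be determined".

cannot be determined

No chain of stated constraints runs from C to K, and none runs from K to C either.
So the relative order of C and K is not fixed by the given facts.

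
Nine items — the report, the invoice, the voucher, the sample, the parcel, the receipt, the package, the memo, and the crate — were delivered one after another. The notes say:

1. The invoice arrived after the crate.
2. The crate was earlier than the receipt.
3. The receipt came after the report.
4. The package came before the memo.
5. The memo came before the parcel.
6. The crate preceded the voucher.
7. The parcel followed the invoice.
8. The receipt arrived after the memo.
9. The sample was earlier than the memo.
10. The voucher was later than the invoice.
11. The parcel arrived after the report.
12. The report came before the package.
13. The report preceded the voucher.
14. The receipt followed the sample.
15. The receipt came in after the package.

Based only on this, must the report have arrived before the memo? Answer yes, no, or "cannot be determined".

yes

Chain the constraints: the report → the package → the memo. Each link is directly stated, so the report comes before the memo.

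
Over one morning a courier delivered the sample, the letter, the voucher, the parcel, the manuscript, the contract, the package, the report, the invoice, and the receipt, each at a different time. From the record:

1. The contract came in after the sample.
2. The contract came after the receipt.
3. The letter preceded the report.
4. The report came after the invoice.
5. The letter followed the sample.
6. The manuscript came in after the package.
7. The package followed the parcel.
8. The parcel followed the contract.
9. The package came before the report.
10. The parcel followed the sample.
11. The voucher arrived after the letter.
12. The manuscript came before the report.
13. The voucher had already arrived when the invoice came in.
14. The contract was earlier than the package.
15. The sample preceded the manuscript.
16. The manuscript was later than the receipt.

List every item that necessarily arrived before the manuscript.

Directly stated before the manuscript: the package, the receipt, and the sample.
The contract reaches the manuscript via the contract → the package → the manuscript.
The parcel reaches the manuscript via the parcel → the package → the manuscript.
No chain forces the invoice (or any of the others) ahead of the manuscript.

the contract, the package, the parcel, the receipt, the sample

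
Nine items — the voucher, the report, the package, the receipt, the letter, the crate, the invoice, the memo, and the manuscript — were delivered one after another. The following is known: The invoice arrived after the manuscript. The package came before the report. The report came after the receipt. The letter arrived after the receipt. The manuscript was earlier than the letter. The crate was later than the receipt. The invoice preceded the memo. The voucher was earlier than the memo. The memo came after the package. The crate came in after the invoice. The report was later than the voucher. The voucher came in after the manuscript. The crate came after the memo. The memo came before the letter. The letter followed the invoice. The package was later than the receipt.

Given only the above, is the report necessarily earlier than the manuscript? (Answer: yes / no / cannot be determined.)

no

Tracing the constraints gives the manuscript → the voucher → the report, so the manuscript must come before the report.
That means the report cannot be before the manuscript.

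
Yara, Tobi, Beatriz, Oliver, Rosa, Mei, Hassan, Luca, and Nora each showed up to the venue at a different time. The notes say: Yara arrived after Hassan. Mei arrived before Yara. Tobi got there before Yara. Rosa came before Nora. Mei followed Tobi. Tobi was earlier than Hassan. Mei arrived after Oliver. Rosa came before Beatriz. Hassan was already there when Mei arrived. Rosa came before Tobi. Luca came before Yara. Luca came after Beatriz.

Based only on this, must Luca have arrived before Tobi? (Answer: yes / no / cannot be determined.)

No chain of stated constraints runs from Luca to Tobi, and none runs from Tobi to Luca either.
So the relative order of Luca and Tobi is not fixed by the given facts.

cannot be determined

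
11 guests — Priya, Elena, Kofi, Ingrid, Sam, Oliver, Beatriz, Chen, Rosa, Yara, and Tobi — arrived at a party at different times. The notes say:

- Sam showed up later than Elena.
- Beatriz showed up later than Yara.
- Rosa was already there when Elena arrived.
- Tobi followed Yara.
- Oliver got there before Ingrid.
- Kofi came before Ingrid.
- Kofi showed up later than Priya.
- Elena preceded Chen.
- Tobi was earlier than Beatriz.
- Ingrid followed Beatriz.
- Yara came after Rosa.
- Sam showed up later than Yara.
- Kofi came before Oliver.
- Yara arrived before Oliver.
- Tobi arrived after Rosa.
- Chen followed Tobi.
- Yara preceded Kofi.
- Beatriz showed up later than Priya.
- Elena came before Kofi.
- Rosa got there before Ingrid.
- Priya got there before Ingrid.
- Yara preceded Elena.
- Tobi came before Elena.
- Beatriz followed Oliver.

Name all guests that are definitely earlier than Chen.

Directly stated before Chen: Elena and Tobi.
Rosa reaches Chen via Rosa → Tobi → Chen.
Yara reaches Chen via Yara → Tobi → Chen.
No chain forces Kofi (or any of the others) ahead of Chen.

Elena, Rosa, Tobi, Yara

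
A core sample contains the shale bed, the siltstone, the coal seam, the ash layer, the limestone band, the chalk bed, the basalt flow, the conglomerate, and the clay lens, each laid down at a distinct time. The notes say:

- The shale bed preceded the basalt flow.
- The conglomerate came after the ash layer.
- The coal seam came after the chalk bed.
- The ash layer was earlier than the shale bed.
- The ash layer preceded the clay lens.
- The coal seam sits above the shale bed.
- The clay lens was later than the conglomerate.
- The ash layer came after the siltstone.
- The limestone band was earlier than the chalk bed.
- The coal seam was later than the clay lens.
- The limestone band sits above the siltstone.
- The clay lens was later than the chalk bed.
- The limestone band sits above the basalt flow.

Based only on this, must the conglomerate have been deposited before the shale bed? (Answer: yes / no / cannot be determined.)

No chain of stated constraints runs from the conglomerate to the shale bed, and none runs from the shale bed to the conglomerate either.
So the relative order of the conglomerate and the shale bed is not fixed by the given facts.

cannot be determined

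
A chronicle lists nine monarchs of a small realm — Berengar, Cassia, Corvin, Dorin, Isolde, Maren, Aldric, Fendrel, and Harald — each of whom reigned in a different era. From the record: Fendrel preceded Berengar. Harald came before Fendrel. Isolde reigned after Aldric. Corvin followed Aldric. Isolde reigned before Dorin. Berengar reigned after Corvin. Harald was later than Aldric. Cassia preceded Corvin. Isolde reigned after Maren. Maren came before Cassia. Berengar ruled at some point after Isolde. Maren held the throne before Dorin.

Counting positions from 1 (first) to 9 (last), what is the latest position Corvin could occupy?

8

Corvin must come before Berengar — 1 ruler forced after them.
Everything else can be placed before Corvin in some valid order, so Corvin can sit as late as position 9 − 1 = 8.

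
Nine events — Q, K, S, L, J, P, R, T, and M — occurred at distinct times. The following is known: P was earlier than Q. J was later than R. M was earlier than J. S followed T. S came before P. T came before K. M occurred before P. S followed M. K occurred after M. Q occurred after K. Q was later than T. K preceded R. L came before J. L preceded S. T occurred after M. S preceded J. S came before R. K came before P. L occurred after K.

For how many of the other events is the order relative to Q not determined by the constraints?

Forced before Q: K, L, M, P, S, and T.
That leaves J and R with no forced order relative to Q — 2.

2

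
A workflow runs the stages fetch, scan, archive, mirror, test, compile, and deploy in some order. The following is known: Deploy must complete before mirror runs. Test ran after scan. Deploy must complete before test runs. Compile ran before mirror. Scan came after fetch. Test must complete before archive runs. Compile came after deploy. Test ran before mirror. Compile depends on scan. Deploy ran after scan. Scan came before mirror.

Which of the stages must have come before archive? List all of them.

Directly stated before archive: test.
Deploy reaches archive via deploy → test → archive.
Fetch reaches archive via fetch → scan → test → archive.
Scan reaches archive via scan → test → archive.

deploy, fetch, scan, test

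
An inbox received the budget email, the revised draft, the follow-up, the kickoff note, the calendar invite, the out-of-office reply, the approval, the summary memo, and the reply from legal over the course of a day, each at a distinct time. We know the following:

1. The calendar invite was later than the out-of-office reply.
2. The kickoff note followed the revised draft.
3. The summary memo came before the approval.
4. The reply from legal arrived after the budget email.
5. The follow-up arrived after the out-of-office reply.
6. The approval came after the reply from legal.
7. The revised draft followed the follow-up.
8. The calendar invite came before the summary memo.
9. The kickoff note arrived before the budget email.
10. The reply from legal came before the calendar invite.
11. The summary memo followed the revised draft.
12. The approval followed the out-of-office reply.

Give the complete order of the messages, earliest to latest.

the out-of-office reply, the follow-up, the revised draft, the kickoff note, the budget email, the reply from legal, the calendar invite, the summary memo, the approval

The constraints fix every adjacent pair, so only one ordering works:
the out-of-office reply → the follow-up → the revised draft → the kickoff note → the budget email → the reply from legal → the calendar invite → the summary memo → the approval.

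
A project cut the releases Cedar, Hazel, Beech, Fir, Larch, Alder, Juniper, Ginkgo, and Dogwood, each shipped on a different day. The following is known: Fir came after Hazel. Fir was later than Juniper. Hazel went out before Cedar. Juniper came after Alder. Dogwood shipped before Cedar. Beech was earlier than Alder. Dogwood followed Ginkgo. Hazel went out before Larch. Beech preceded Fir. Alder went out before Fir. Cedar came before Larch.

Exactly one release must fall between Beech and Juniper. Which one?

Tracing the constraints gives Beech → Alder → Juniper, so Alder sits after Beech and before Juniper.
No other release is forced both after Beech and before Juniper.

Alder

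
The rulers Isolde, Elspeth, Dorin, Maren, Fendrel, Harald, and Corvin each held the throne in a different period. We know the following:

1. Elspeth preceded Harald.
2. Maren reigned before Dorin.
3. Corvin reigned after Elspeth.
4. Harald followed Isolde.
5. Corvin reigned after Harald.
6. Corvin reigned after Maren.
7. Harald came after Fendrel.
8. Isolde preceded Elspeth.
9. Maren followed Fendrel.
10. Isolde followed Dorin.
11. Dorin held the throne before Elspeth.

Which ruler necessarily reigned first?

Fendrel

Fendrel has a chain of constraints placing them before every other ruler, so Fendrel must be first.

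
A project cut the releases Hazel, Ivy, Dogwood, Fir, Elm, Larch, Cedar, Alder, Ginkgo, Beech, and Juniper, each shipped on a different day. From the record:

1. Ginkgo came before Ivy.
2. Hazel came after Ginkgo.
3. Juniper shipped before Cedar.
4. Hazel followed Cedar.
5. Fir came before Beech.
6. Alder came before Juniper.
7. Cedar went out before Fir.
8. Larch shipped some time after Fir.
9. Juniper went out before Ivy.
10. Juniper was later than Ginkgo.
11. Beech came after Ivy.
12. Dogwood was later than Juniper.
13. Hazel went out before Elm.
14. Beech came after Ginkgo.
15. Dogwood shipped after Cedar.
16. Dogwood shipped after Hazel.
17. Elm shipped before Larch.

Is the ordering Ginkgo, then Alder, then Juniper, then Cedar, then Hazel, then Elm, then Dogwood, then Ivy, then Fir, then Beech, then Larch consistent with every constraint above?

yes

Check each stated constraint against the proposed order — e.g. Ginkgo is ahead of Ivy; Ginkgo is ahead of Beech. Every pair is in the required order; nothing is violated.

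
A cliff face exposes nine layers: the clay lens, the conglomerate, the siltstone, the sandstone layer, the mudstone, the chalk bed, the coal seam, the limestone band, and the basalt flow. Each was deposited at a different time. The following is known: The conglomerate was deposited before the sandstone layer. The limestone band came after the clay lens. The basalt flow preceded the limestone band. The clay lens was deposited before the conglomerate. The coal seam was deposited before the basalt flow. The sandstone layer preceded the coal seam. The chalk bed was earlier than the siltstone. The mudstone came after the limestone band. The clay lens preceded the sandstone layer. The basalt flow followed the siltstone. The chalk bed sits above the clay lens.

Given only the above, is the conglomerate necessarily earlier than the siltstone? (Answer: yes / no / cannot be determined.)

No chain of stated constraints runs from the conglomerate to the siltstone, and none runs from the siltstone to the conglomerate either.
So the relative order of the conglomerate and the siltstone is not fixed by the given facts.

cannot be determined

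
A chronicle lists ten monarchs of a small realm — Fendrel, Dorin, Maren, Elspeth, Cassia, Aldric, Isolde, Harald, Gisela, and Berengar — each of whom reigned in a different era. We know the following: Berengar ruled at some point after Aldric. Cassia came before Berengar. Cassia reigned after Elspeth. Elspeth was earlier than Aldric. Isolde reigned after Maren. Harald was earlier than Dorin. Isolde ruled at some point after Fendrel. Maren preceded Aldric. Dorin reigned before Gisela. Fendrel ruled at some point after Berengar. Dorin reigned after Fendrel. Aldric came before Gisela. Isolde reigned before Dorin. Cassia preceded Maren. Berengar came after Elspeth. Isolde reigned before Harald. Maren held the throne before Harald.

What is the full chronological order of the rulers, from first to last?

Elspeth, Cassia, Maren, Aldric, Berengar, Fendrel, Isolde, Harald, Dorin, Gisela

The constraints fix every adjacent pair, so only one ordering works:
Elspeth → Cassia → Maren → Aldric → Berengar → Fendrel → Isolde → Harald → Dorin → Gisela.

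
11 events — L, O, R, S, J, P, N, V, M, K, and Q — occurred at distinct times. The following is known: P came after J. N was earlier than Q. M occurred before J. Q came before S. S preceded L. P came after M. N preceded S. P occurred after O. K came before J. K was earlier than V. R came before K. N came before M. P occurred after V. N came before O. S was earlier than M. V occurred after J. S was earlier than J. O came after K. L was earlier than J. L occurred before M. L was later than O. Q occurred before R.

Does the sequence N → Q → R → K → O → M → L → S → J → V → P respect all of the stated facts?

no

The constraints require L before M, but in the proposed sequence M appears ahead of L. That one violation is enough.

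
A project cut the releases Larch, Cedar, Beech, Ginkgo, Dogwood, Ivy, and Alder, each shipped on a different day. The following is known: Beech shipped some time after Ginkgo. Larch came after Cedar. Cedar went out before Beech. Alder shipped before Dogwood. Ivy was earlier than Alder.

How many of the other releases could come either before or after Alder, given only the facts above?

4

Forced before Alder: Ivy; forced after Alder: Dogwood.
That leaves Beech, Cedar, Ginkgo, and Larch with no forced order relative to Alder — 4.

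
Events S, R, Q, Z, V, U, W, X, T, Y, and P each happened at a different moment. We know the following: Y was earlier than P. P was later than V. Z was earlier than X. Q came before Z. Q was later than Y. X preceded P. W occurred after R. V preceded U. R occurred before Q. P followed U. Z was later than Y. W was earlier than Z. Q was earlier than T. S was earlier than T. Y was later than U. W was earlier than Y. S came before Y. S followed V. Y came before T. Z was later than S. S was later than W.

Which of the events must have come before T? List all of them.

Q, R, S, U, V, W, Y

Directly stated before T: Q, S, and Y.
R reaches T via R → Q → T.
U reaches T via U → Y → T.
V reaches T via V → S → T.
Likewise W reaches T by chaining the stated constraints.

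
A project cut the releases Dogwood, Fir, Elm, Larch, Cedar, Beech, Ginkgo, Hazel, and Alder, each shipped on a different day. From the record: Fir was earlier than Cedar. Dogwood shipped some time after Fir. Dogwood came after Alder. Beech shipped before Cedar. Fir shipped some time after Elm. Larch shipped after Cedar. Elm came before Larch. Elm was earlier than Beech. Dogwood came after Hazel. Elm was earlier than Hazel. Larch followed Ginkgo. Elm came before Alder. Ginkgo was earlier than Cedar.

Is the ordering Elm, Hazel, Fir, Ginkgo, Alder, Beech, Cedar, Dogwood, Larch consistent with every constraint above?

yes

Check each stated constraint against the proposed order — e.g. Hazel is ahead of Dogwood; Elm is ahead of Larch. Every pair is in the required order; nothing is violated.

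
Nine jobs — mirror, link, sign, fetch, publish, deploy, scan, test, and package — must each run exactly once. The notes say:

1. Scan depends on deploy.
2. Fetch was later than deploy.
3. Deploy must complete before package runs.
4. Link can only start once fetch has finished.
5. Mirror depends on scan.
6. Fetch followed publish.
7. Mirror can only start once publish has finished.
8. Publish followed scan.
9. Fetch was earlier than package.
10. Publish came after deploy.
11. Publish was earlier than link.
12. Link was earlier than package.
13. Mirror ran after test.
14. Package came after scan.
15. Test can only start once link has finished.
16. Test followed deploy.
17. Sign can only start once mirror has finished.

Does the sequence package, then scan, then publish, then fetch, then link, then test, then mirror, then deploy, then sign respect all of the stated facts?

no

The constraints require deploy before test, but in the proposed sequence test appears ahead of deploy. That one violation is enough.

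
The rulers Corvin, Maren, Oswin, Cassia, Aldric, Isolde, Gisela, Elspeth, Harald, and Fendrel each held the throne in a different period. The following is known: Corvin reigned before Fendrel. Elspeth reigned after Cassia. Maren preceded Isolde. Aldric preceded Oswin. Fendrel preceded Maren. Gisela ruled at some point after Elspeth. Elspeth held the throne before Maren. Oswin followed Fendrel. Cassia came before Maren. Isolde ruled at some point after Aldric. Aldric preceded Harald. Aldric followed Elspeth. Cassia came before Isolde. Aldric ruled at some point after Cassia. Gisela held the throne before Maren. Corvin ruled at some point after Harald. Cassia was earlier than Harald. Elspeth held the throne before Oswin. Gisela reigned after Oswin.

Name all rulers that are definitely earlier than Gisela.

Directly stated before Gisela: Elspeth and Oswin.
Aldric reaches Gisela via Aldric → Oswin → Gisela.
Cassia reaches Gisela via Cassia → Elspeth → Gisela.
Corvin reaches Gisela via Corvin → Fendrel → Oswin → Gisela.
Likewise Fendrel and Harald each reach Gisela by chaining the stated constraints.
No chain forces Isolde (or any of the others) ahead of Gisela.

Aldric, Cassia, Corvin, Elspeth, Fendrel, Harald, Oswin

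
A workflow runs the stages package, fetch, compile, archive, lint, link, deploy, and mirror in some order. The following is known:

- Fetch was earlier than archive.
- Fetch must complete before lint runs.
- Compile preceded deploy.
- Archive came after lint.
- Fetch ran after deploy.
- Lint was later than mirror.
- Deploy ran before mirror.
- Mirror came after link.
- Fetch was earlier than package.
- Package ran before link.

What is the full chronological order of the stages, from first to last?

The constraints fix every adjacent pair, so only one ordering works:
compile → deploy → fetch → package → link → mirror → lint → archive.

compile, deploy, fetch, package, link, mirror, lint, archive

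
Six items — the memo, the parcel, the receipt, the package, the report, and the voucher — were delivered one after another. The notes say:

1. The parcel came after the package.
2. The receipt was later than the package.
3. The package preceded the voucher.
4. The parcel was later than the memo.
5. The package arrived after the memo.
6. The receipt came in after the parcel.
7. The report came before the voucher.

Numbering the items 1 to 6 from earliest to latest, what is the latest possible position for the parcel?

5

The parcel must come before the receipt — 1 item forced after it.
Everything else can be placed before the parcel in some valid order, so the parcel can sit as late as position 6 − 1 = 5.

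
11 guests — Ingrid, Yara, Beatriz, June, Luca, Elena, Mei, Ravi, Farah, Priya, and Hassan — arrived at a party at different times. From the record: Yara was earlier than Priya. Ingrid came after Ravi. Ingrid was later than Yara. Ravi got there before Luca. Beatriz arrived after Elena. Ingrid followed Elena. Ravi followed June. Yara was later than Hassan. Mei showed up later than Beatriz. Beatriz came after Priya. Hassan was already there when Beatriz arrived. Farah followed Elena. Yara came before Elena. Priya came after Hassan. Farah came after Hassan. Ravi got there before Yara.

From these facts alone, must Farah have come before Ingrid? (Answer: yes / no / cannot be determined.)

No chain of stated constraints runs from Farah to Ingrid, and none runs from Ingrid to Farah either.
So the relative order of Farah and Ingrid is not fixed by the given facts.

cannot be determined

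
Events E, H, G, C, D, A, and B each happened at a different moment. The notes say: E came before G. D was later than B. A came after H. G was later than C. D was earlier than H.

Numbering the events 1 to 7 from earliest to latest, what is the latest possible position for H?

6

H must come before A — 1 event forced after it.
Everything else can be placed before H in some valid order, so H can sit as late as position 7 − 1 = 6.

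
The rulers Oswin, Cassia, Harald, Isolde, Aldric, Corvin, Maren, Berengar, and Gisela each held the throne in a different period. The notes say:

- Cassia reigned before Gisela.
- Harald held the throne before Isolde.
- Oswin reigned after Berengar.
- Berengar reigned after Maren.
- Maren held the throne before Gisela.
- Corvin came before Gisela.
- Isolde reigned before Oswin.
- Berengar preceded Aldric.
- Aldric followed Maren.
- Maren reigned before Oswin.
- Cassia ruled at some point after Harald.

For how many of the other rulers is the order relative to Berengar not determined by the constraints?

5

Forced before Berengar: Maren; forced after Berengar: Aldric and Oswin.
That leaves Cassia, Corvin, Gisela, Harald, and Isolde with no forced order relative to Berengar — 5.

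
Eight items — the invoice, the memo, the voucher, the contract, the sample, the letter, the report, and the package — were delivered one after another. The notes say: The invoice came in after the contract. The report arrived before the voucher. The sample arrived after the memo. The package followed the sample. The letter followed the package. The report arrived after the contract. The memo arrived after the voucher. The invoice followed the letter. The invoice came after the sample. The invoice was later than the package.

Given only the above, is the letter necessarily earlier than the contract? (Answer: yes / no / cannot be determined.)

Tracing the constraints gives the contract → the report → the voucher → the memo → the sample → the package → the letter, so the contract must come before the letter.
That means the letter cannot be before the contract.

no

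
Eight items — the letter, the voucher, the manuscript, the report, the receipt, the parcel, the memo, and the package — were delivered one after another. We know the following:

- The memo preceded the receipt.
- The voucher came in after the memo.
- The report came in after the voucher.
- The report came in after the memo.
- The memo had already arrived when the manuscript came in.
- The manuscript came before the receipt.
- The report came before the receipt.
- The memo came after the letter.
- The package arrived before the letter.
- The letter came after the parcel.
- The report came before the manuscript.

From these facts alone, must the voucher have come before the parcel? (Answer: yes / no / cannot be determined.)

Tracing the constraints gives the parcel → the letter → the memo → the voucher, so the parcel must come before the voucher.
That means the voucher cannot be before the parcel.

no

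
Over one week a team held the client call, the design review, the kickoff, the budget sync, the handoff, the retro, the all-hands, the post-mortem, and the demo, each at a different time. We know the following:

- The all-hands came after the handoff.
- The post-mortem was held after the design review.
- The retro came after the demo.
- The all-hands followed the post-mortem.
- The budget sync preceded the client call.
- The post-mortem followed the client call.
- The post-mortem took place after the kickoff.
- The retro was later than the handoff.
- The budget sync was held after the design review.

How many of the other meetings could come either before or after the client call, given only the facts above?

Forced before the client call: the budget sync and the design review; forced after the client call: the all-hands and the post-mortem.
That leaves the demo, the handoff, the kickoff, and the retro with no forced order relative to the client call — 4.

4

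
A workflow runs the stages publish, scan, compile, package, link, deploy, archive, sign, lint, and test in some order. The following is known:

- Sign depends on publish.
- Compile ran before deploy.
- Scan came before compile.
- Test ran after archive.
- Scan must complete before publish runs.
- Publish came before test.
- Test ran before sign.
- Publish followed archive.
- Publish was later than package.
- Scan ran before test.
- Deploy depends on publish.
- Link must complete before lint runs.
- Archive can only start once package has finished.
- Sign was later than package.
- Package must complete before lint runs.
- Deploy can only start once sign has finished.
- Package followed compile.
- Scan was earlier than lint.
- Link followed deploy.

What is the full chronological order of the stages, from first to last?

scan, compile, package, archive, publish, test, sign, deploy, link, lint

The constraints fix every adjacent pair, so only one ordering works:
scan → compile → package → archive → publish → test → sign → deploy → link → lint.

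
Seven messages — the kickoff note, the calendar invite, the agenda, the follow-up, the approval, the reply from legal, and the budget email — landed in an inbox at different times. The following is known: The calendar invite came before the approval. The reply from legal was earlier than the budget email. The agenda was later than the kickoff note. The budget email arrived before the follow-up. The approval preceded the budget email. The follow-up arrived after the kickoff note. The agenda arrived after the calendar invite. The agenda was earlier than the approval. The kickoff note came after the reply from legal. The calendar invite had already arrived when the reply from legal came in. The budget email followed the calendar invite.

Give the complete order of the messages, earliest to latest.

the calendar invite, the reply from legal, the kickoff note, the agenda, the approval, the budget email, the follow-up

The constraints fix every adjacent pair, so only one ordering works:
the calendar invite → the reply from legal → the kickoff note → the agenda → the approval → the budget email → the follow-up.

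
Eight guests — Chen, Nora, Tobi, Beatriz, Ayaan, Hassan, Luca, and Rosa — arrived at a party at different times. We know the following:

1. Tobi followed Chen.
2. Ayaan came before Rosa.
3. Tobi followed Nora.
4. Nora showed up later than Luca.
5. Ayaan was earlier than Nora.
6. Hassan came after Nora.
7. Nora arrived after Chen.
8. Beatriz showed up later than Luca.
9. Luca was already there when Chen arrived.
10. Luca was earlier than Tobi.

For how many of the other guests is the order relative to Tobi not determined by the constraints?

Forced before Tobi: Ayaan, Chen, Luca, and Nora.
That leaves Beatriz, Hassan, and Rosa with no forced order relative to Tobi — 3.

3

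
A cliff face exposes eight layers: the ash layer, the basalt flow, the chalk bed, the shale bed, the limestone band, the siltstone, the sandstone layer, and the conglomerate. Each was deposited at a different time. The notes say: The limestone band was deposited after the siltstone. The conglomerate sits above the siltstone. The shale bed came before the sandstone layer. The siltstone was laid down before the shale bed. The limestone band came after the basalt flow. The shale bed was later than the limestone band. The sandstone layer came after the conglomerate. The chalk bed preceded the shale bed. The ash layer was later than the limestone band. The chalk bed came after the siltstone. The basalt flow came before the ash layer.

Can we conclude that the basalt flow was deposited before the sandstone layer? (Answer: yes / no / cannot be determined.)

Chain the constraints: the basalt flow → the limestone band → the shale bed → the sandstone layer. Each link is directly stated, so the basalt flow comes before the sandstone layer.

yes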